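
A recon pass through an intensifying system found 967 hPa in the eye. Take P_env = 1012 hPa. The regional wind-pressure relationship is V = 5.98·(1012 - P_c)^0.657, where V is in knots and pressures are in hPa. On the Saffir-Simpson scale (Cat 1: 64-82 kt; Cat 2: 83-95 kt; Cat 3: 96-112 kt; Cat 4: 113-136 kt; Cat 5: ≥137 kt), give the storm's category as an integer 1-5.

1

ΔP = 1012 − 967 = 45 hPa.
V ≈ 5.98 × 45^0.657 = 5.98 × 12.19 ≈ 73 kt.
73 kt falls in the Category 1 band.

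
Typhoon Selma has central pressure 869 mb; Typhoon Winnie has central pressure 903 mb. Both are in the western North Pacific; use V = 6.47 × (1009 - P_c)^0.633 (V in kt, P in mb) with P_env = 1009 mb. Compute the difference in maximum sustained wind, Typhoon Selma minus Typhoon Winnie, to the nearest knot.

Typhoon Selma: ΔP = 140; V ≈ 6.47 × 140^0.633 ≈ 147.71 kt.
Typhoon Winnie: ΔP = 106; V ≈ 6.47 × 106^0.633 ≈ 123.86 kt.
Difference ≈ 147.71 − 123.86 = 23.85 → 24 kt.

24 kt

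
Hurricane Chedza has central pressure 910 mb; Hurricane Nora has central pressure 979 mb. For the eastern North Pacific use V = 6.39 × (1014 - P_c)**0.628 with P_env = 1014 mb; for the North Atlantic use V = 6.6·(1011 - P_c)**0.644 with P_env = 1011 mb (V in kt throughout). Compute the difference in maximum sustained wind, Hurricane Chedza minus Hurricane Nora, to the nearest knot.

Hurricane Chedza: ΔP = 104; V ≈ 6.39 × 104^0.628 ≈ 118.09 kt.
Hurricane Nora: ΔP = 32; V ≈ 6.6 × 32^0.644 ≈ 61.50 kt.
Difference ≈ 118.09 − 61.50 = 56.59 → 57 kt.

57 kt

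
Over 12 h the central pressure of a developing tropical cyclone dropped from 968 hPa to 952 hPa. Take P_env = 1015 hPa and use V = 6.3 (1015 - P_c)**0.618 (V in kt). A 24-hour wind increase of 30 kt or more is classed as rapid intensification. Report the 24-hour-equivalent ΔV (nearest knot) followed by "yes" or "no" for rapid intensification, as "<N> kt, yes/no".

V₁: ΔP = 47, V ≈ 6.3 × 47^0.618 ≈ 68.03 kt.
V₂: ΔP = 63, V ≈ 6.3 × 63^0.618 ≈ 81.53 kt.
ΔV over 12 h = 13.50 kt → 24 h equivalent = 13.50 × 24/12 ≈ 27.00 kt.
27 kt < 30 kt ⇒ not rapid intensification.

27 kt, no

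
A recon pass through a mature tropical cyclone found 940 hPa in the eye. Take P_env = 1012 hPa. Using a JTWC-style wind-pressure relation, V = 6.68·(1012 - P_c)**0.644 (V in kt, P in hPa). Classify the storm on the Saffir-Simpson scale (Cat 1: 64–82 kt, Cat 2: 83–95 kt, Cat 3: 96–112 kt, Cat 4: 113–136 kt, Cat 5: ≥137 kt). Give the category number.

ΔP = 1012 − 940 = 72 hPa.
V ≈ 6.68 × 72^0.644 = 6.68 × 15.71 ≈ 105 kt.
105 kt falls in the Category 3 band.

3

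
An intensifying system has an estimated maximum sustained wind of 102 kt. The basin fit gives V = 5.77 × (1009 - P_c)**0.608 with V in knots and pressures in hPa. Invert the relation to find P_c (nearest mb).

ΔP = (V / 5.77)^(1/0.608) = (102/5.77)^1.645.
102/5.77 = 17.678; 17.678^1.645 ≈ 112.64 mb.
P_c = 1009 − 112.64 = 896.36 ≈ 896 mb.

896 mb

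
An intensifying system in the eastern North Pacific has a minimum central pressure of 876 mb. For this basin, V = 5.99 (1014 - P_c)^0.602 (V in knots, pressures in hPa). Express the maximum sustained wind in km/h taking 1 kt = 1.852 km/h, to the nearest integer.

215 km/h

ΔP = 1014 − 876 = 138 mb.
V ≈ 5.99 × 138^0.602 = 5.99 × 19.418 ≈ 116.315 kt.
116.315 × 1.852 ≈ 215.41 km/h → 215 km/h.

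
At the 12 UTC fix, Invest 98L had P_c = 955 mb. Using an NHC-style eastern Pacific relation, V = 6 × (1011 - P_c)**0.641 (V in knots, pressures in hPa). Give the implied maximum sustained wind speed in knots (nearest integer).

ΔP = 1011 − 955 = 56 mb.
56^0.641 ≈ 13.200.
V ≈ 6 × 13.200 ≈ 79.2 kt.

79 kt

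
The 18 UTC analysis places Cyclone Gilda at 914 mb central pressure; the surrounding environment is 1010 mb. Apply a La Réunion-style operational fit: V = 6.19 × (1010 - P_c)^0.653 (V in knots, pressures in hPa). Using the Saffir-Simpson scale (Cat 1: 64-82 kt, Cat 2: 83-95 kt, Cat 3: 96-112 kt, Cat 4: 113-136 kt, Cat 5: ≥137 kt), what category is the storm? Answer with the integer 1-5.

4

ΔP = 1010 − 914 = 96 mb.
V ≈ 6.19 × 96^0.653 = 6.19 × 19.70 ≈ 122 kt.
122 kt falls in the Category 4 band.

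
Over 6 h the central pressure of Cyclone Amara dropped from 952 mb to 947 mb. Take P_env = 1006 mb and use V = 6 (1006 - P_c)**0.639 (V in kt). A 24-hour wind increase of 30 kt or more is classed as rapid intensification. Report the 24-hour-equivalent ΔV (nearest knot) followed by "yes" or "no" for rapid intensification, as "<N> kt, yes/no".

18 kt, no

V₁: ΔP = 54, V ≈ 6 × 54^0.639 ≈ 76.76 kt.
V₂: ΔP = 59, V ≈ 6 × 59^0.639 ≈ 81.23 kt.
ΔV over 6 h = 4.47 kt → 24 h equivalent = 4.47 × 24/6 ≈ 17.88 kt.
18 kt < 30 kt ⇒ not rapid intensification.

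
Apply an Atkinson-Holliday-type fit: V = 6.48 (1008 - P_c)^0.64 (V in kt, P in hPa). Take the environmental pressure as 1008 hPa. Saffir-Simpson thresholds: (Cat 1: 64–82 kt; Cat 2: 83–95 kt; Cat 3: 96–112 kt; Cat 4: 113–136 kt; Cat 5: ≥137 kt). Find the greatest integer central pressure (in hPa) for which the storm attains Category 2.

954 hPa

Category 2 begins at V = 83 kt.
Required ΔP = (83/6.48)^(1/0.64) = 12.809^1.562 ≈ 53.76 hPa.
P_c ≤ 1008 − 53.76 = 954.24, so the highest integer P_c is 954 hPa.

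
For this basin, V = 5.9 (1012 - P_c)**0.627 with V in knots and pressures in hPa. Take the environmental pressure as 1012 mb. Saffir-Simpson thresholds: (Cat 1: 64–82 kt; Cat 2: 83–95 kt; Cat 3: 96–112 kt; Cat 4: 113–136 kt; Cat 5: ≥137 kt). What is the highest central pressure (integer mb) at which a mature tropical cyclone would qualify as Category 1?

967 mb

Category 1 begins at V = 64 kt.
Required ΔP = (64/5.9)^(1/0.627) = 10.847^1.595 ≈ 44.80 mb.
P_c ≤ 1012 − 44.80 = 967.20, so the highest integer P_c is 967 mb.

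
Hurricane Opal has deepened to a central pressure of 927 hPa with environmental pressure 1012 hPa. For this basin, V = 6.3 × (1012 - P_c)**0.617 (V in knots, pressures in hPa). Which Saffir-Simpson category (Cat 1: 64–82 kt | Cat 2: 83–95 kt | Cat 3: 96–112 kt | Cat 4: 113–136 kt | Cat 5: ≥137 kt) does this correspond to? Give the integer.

ΔP = 1012 − 927 = 85 hPa.
V ≈ 6.3 × 85^0.617 = 6.3 × 15.50 ≈ 98 kt.
98 kt falls in the Category 3 band.

3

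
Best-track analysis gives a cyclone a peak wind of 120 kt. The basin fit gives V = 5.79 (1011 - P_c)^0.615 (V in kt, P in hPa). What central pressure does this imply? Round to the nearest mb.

873 mb

ΔP = (V / 5.79)^(1/0.615) = (120/5.79)^1.626.
120/5.79 = 20.725; 20.725^1.626 ≈ 138.25 mb.
P_c = 1011 − 138.25 = 872.75 ≈ 873 mb.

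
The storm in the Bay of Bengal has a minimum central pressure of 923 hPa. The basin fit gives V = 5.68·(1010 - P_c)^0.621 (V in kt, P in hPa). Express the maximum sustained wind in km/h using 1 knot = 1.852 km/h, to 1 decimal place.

168.4 km/h

ΔP = 1010 − 923 = 87 hPa.
V ≈ 5.68 × 87^0.621 = 5.68 × 16.012 ≈ 90.947 kt.
90.947 × 1.852 ≈ 168.43 km/h → 168.4 km/h.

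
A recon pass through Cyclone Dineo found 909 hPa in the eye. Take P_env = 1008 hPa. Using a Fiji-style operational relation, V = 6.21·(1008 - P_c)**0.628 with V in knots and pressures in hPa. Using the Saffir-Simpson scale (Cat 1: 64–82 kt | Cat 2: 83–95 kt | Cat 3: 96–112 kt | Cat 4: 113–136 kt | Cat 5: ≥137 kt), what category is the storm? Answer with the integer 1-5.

ΔP = 1008 − 909 = 99 hPa.
V ≈ 6.21 × 99^0.628 = 6.21 × 17.92 ≈ 111 kt.
111 kt falls in the Category 3 band.

3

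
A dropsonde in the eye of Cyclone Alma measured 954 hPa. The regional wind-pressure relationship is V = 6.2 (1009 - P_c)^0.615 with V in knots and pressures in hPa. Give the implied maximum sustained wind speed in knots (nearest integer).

73 kt

ΔP = 1009 − 954 = 55 hPa.
55^0.615 ≈ 11.758.
V ≈ 6.2 × 11.758 ≈ 72.9 kt.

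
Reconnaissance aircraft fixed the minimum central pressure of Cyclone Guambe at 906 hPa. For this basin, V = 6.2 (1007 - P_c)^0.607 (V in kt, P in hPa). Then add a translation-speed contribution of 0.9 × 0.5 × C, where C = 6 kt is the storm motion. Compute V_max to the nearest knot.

ΔP = 1007 − 906 = 101 hPa.
101^0.607 ≈ 16.467.
V ≈ 6.2 × 16.467 ≈ 102.1 kt.
Translation term: 0.9 × 0.5 × 6 = 2.7 kt.
Corrected V ≈ 104.8 kt → 105 kt.

105 kt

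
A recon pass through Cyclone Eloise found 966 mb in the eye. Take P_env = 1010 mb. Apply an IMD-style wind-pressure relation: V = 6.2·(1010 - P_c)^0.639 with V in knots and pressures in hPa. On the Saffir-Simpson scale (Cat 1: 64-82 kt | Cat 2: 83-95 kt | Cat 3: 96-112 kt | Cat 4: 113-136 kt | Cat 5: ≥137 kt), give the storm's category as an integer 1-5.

ΔP = 1010 − 966 = 44 mb.
V ≈ 6.2 × 44^0.639 = 6.2 × 11.22 ≈ 70 kt.
70 kt falls in the Category 1 band.

1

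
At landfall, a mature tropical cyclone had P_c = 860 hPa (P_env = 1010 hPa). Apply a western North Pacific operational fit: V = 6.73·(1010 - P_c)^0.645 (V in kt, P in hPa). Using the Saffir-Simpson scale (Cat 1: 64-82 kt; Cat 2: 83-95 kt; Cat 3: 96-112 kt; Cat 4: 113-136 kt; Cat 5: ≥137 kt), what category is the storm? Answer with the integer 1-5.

ΔP = 1010 − 860 = 150 hPa.
V ≈ 6.73 × 150^0.645 = 6.73 × 25.33 ≈ 170 kt.
170 kt falls in the Category 5 band.

5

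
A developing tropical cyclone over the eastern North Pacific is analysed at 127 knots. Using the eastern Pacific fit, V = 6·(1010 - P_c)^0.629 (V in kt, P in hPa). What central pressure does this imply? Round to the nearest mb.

882 mb

ΔP = (V / 6)^(1/0.629) = (127/6)^1.590.
127/6 = 21.167; 21.167^1.590 ≈ 128.10 mb.
P_c = 1010 − 128.10 = 881.90 ≈ 882 mb.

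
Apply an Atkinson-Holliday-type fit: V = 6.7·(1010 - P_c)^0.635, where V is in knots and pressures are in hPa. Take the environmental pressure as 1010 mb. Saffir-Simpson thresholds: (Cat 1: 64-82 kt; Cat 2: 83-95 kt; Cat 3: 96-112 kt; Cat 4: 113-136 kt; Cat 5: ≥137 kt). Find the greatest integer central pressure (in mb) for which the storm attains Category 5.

Category 5 begins at V = 137 kt.
Required ΔP = (137/6.7)^(1/0.635) = 20.448^1.575 ≈ 115.88 mb.
P_c ≤ 1010 − 115.88 = 894.12, so the highest integer P_c is 894 mb.

894 mb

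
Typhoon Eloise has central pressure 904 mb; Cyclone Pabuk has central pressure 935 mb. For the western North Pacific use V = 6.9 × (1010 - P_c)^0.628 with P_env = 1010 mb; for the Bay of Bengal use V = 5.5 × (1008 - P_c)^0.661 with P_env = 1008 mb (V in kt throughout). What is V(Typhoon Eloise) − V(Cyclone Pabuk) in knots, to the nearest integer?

Typhoon Eloise: ΔP = 106; V ≈ 6.9 × 106^0.628 ≈ 129.04 kt.
Cyclone Pabuk: ΔP = 73; V ≈ 5.5 × 73^0.661 ≈ 93.76 kt.
Difference ≈ 129.04 − 93.76 = 35.28 → 35 kt.

35 kt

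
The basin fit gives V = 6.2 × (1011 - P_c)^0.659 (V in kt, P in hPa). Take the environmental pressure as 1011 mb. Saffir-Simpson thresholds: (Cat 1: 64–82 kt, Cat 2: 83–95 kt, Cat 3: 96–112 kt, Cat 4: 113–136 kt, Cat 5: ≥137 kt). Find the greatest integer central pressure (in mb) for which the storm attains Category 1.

976 mb

Category 1 begins at V = 64 kt.
Required ΔP = (64/6.2)^(1/0.659) = 10.323^1.517 ≈ 34.54 mb.
P_c ≤ 1011 − 34.54 = 976.46, so the highest integer P_c is 976 mb.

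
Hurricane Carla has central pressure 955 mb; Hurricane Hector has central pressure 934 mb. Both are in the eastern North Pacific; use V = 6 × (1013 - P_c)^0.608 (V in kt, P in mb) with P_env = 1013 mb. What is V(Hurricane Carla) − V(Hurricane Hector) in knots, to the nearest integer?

-15 kt

Hurricane Carla: ΔP = 58; V ≈ 6 × 58^0.608 ≈ 70.85 kt.
Hurricane Hector: ΔP = 79; V ≈ 6 × 79^0.608 ≈ 85.49 kt.
Difference ≈ 70.85 − 85.49 = -14.64 → -15 kt.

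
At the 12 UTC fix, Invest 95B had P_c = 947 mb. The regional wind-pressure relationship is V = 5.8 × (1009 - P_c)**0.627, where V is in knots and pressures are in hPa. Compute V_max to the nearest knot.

ΔP = 1009 − 947 = 62 mb.
62^0.627 ≈ 13.299.
V ≈ 5.8 × 13.299 ≈ 77.1 kt.

77 kt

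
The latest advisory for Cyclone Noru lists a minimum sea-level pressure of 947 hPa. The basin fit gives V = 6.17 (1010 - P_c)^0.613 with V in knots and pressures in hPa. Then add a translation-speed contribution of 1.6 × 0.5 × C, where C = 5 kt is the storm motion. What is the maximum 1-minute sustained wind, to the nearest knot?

ΔP = 1010 − 947 = 63 hPa.
63^0.613 ≈ 12.676.
V ≈ 6.17 × 12.676 ≈ 78.2 kt.
Translation term: 1.6 × 0.5 × 5 = 4 kt.
Corrected V ≈ 82.2 kt → 82 kt.

82 kt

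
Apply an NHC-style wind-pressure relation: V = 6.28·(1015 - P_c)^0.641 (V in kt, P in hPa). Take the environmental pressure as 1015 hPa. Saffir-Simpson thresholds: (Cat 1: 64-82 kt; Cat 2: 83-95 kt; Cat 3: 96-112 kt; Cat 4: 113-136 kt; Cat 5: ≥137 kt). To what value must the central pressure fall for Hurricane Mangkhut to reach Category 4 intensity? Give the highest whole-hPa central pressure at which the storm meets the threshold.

Category 4 begins at V = 113 kt.
Required ΔP = (113/6.28)^(1/0.641) = 17.994^1.560 ≈ 90.80 hPa.
P_c ≤ 1015 − 90.80 = 924.20, so the highest integer P_c is 924 hPa.

924 hPa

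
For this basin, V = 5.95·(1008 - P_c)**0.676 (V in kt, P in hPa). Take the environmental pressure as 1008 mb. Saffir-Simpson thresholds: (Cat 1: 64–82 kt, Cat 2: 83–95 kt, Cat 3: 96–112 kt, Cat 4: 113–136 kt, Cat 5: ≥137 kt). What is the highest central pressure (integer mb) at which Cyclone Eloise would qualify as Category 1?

Category 1 begins at V = 64 kt.
Required ΔP = (64/5.95)^(1/0.676) = 10.756^1.479 ≈ 33.58 mb.
P_c ≤ 1008 − 33.58 = 974.42, so the highest integer P_c is 974 mb.

974 mb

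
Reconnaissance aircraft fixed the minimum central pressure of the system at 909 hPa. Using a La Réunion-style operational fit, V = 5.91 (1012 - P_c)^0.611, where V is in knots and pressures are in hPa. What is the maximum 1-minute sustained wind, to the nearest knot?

ΔP = 1012 − 909 = 103 hPa.
103^0.611 ≈ 16.976.
V ≈ 5.91 × 16.976 ≈ 100.3 kt.

100 kt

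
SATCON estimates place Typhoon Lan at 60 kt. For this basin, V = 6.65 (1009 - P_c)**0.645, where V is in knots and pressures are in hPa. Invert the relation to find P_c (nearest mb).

979 mb

ΔP = (V / 6.65)^(1/0.645) = (60/6.65)^1.550.
60/6.65 = 9.023; 9.023^1.550 ≈ 30.28 mb.
P_c = 1009 − 30.28 = 978.72 ≈ 979 mb.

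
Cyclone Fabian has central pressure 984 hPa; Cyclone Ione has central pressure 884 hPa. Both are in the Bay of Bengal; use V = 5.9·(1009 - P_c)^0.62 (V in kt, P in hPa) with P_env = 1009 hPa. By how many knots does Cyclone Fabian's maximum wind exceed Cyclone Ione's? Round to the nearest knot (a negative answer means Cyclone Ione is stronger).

Cyclone Fabian: ΔP = 25; V ≈ 5.9 × 25^0.62 ≈ 43.41 kt.
Cyclone Ione: ΔP = 125; V ≈ 5.9 × 125^0.62 ≈ 117.74 kt.
Difference ≈ 43.41 − 117.74 = -74.33 → -74 kt.

-74 kt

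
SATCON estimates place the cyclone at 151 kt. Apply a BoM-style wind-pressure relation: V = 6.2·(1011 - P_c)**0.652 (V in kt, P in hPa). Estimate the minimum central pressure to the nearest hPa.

877 hPa

ΔP = (V / 6.2)^(1/0.652) = (151/6.2)^1.534.
151/6.2 = 24.355; 24.355^1.534 ≈ 133.86 hPa.
P_c = 1011 − 133.86 = 877.14 ≈ 877 hPa.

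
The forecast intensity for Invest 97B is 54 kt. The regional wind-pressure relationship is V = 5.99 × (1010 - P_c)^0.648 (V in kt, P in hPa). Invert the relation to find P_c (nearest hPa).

ΔP = (V / 5.99)^(1/0.648) = (54/5.99)^1.543.
54/5.99 = 9.015; 9.015^1.543 ≈ 29.77 hPa.
P_c = 1010 − 29.77 = 980.23 ≈ 980 hPa.

980 hPa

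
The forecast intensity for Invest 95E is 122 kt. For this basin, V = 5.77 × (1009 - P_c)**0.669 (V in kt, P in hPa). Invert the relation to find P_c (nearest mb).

ΔP = (V / 5.77)^(1/0.669) = (122/5.77)^1.495.
122/5.77 = 21.144; 21.144^1.495 ≈ 95.68 mb.
P_c = 1009 − 95.68 = 913.32 ≈ 913 mb.

913 mb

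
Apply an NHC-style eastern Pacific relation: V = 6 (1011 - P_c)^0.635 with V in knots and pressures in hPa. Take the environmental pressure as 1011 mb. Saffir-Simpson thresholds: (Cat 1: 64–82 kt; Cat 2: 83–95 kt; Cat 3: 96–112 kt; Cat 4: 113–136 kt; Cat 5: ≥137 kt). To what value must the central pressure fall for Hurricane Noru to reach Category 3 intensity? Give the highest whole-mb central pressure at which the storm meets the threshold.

932 mb

Category 3 begins at V = 96 kt.
Required ΔP = (96/6)^(1/0.635) = 16.000^1.575 ≈ 78.75 mb.
P_c ≤ 1011 − 78.75 = 932.25, so the highest integer P_c is 932 mb.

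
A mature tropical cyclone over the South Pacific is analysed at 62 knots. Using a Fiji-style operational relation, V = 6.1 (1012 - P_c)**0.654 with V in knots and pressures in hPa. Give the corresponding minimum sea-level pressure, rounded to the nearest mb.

977 mb

ΔP = (V / 6.1)^(1/0.654) = (62/6.1)^1.529.
62/6.1 = 10.164; 10.164^1.529 ≈ 34.66 mb.
P_c = 1012 − 34.66 = 977.34 ≈ 977 mb.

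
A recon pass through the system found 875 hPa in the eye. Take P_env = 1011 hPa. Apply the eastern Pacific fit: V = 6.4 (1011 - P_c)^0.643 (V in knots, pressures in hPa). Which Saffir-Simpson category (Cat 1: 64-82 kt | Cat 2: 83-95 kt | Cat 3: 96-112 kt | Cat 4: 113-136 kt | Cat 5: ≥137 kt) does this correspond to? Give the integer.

5

ΔP = 1011 − 875 = 136 hPa.
V ≈ 6.4 × 136^0.643 = 6.4 × 23.54 ≈ 151 kt.
151 kt falls in the Category 5 band.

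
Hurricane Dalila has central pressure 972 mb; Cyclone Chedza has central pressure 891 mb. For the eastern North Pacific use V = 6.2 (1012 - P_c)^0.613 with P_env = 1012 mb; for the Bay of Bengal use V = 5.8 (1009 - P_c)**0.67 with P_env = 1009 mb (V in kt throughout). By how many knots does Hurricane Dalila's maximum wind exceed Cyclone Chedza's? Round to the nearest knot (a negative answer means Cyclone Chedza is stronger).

-82 kt

Hurricane Dalila: ΔP = 40; V ≈ 6.2 × 40^0.613 ≈ 59.49 kt.
Cyclone Chedza: ΔP = 118; V ≈ 5.8 × 118^0.67 ≈ 141.77 kt.
Difference ≈ 59.49 − 141.77 = -82.28 → -82 kt.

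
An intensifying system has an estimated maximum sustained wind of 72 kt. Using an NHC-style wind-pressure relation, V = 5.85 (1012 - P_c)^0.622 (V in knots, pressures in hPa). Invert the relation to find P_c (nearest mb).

955 mb

ΔP = (V / 5.85)^(1/0.622) = (72/5.85)^1.608.
72/5.85 = 12.308; 12.308^1.608 ≈ 56.58 mb.
P_c = 1012 − 56.58 = 955.42 ≈ 955 mb.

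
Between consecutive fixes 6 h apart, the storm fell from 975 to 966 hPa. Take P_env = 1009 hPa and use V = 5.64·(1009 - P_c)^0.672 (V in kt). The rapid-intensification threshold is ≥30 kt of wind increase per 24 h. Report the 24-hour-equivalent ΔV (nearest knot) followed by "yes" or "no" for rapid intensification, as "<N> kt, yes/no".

41 kt, yes

V₁: ΔP = 34, V ≈ 5.64 × 34^0.672 ≈ 60.32 kt.
V₂: ΔP = 43, V ≈ 5.64 × 43^0.672 ≈ 70.63 kt.
ΔV over 6 h = 10.31 kt → 24 h equivalent = 10.31 × 24/6 ≈ 41.24 kt.
41 kt ≥ 30 kt ⇒ rapid intensification.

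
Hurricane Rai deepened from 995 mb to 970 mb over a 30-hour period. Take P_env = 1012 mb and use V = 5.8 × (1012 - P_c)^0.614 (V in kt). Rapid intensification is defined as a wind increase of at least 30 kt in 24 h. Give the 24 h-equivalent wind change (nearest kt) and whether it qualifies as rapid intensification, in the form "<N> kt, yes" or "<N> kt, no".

20 kt, no

V₁: ΔP = 17, V ≈ 5.8 × 17^0.614 ≈ 33.03 kt.
V₂: ΔP = 42, V ≈ 5.8 × 42^0.614 ≈ 57.56 kt.
ΔV over 30 h = 24.53 kt → 24 h equivalent = 24.53 × 24/30 ≈ 19.62 kt.
20 kt < 30 kt ⇒ not rapid intensification.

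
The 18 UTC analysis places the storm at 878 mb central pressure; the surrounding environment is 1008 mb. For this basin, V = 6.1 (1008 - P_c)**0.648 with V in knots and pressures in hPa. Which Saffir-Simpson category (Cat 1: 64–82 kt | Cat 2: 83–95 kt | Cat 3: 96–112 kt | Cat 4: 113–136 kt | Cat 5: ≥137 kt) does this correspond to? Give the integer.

ΔP = 1008 − 878 = 130 mb.
V ≈ 6.1 × 130^0.648 = 6.1 × 23.43 ≈ 143 kt.
143 kt falls in the Category 5 band.

5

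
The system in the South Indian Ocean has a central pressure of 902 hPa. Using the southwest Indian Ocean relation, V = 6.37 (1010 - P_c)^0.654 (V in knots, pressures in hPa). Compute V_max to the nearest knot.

136 kt

ΔP = 1010 − 902 = 108 hPa.
108^0.654 ≈ 21.373.
V ≈ 6.37 × 21.373 ≈ 136.1 kt.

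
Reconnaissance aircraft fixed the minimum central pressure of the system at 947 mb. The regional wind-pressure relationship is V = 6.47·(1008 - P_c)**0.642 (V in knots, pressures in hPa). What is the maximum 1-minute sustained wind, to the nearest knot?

ΔP = 1008 − 947 = 61 mb.
61^0.642 ≈ 14.002.
V ≈ 6.47 × 14.002 ≈ 90.6 kt.

91 kt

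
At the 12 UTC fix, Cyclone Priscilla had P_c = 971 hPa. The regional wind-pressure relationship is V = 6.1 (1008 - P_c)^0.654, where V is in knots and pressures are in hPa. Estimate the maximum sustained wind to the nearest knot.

65 kt

ΔP = 1008 − 971 = 37 hPa.
37^0.654 ≈ 10.607.
V ≈ 6.1 × 10.607 ≈ 64.7 kt.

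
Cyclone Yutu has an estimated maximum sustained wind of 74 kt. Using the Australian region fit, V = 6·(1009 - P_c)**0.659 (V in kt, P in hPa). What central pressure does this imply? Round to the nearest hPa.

964 hPa

ΔP = (V / 6)^(1/0.659) = (74/6)^1.517.
74/6 = 12.333; 12.333^1.517 ≈ 45.25 hPa.
P_c = 1009 − 45.25 = 963.75 ≈ 964 hPa.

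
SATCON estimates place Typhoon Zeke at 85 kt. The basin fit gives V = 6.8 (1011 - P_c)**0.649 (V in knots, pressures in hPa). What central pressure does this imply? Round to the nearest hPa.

ΔP = (V / 6.8)^(1/0.649) = (85/6.8)^1.541.
85/6.8 = 12.500; 12.500^1.541 ≈ 49.00 hPa.
P_c = 1011 − 49.00 = 962.00 ≈ 962 hPa.

962 hPa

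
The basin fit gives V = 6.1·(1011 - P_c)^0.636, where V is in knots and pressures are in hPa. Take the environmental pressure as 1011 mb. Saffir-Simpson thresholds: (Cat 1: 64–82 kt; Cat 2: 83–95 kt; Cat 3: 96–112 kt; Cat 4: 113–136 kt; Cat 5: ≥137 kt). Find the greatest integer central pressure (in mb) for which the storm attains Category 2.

Category 2 begins at V = 83 kt.
Required ΔP = (83/6.1)^(1/0.636) = 13.607^1.572 ≈ 60.62 mb.
P_c ≤ 1011 − 60.62 = 950.38, so the highest integer P_c is 950 mb.

950 mb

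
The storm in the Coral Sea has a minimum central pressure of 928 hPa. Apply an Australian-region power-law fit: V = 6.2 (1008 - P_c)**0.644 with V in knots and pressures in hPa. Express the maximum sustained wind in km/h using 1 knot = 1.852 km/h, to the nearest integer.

ΔP = 1008 − 928 = 80 hPa.
V ≈ 6.2 × 80^0.644 = 6.2 × 16.811 ≈ 104.227 kt.
104.227 × 1.852 ≈ 193.03 km/h → 193 km/h.

193 km/h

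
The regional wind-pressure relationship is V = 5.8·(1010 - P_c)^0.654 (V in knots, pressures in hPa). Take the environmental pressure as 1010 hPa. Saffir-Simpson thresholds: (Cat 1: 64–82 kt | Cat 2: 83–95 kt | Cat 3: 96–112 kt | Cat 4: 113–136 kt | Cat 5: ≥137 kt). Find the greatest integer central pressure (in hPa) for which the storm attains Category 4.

916 hPa

Category 4 begins at V = 113 kt.
Required ΔP = (113/5.8)^(1/0.654) = 19.483^1.529 ≈ 93.74 hPa.
P_c ≤ 1010 − 93.74 = 916.26, so the highest integer P_c is 916 hPa.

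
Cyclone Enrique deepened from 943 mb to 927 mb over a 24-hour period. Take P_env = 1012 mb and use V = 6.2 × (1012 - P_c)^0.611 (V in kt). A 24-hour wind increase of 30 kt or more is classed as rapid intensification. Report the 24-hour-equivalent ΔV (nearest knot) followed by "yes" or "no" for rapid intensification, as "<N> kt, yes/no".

11 kt, no

V₁: ΔP = 69, V ≈ 6.2 × 69^0.611 ≈ 82.40 kt.
V₂: ΔP = 85, V ≈ 6.2 × 85^0.611 ≈ 93.60 kt.
ΔV over 24 h = 11.20 kt → 24 h equivalent = 11.20 × 24/24 ≈ 11.20 kt.
11 kt < 30 kt ⇒ not rapid intensification.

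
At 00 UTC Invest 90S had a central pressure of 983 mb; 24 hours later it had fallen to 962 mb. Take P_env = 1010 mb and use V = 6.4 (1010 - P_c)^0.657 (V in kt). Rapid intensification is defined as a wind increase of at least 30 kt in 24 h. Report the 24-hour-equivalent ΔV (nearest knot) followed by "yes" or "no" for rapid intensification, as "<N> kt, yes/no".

V₁: ΔP = 27, V ≈ 6.4 × 27^0.657 ≈ 55.79 kt.
V₂: ΔP = 48, V ≈ 6.4 × 48^0.657 ≈ 81.42 kt.
ΔV over 24 h = 25.63 kt → 24 h equivalent = 25.63 × 24/24 ≈ 25.63 kt.
26 kt < 30 kt ⇒ not rapid intensification.

26 kt, no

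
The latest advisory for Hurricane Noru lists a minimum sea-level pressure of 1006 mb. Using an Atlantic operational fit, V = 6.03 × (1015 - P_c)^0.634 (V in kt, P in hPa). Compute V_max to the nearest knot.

24 kt

ΔP = 1015 − 1006 = 9 mb.
9^0.634 ≈ 4.027.
V ≈ 6.03 × 4.027 ≈ 24.3 kt.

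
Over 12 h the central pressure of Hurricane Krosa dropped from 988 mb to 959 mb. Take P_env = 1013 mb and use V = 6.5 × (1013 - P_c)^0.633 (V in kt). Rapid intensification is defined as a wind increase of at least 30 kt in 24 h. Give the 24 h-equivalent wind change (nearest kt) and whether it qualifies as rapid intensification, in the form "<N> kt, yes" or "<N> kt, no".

63 kt, yes

V₁: ΔP = 25, V ≈ 6.5 × 25^0.633 ≈ 49.87 kt.
V₂: ΔP = 54, V ≈ 6.5 × 54^0.633 ≈ 81.19 kt.
ΔV over 12 h = 31.32 kt → 24 h equivalent = 31.32 × 24/12 ≈ 62.64 kt.
63 kt ≥ 30 kt ⇒ rapid intensification.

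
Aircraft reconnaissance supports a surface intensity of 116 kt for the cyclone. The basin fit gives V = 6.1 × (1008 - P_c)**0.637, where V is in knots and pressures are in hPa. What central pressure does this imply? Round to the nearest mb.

906 mb

ΔP = (V / 6.1)^(1/0.637) = (116/6.1)^1.570.
116/6.1 = 19.016; 19.016^1.570 ≈ 101.87 mb.
P_c = 1008 − 101.87 = 906.13 ≈ 906 mb.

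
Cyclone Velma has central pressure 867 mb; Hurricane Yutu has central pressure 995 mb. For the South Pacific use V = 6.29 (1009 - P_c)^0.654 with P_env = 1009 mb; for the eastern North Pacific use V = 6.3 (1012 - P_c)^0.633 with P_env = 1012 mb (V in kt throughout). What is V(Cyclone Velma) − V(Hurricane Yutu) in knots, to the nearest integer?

123 kt

Cyclone Velma: ΔP = 142; V ≈ 6.29 × 142^0.654 ≈ 160.79 kt.
Hurricane Yutu: ΔP = 17; V ≈ 6.3 × 17^0.633 ≈ 37.86 kt.
Difference ≈ 160.79 − 37.86 = 122.93 → 123 kt.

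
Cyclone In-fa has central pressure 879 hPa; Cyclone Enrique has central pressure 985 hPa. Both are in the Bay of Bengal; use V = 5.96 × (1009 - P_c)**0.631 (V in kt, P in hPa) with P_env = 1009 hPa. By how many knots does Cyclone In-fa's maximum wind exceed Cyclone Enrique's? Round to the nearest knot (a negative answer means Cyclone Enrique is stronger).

84 kt

Cyclone In-fa: ΔP = 130; V ≈ 5.96 × 130^0.631 ≈ 128.57 kt.
Cyclone Enrique: ΔP = 24; V ≈ 5.96 × 24^0.631 ≈ 44.28 kt.
Difference ≈ 128.57 − 44.28 = 84.29 → 84 kt.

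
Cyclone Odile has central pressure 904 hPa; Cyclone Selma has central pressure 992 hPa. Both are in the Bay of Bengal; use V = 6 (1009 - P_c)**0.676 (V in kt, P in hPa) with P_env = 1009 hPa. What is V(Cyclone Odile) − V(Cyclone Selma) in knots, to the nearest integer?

99 kt

Cyclone Odile: ΔP = 105; V ≈ 6 × 105^0.676 ≈ 139.47 kt.
Cyclone Selma: ΔP = 17; V ≈ 6 × 17^0.676 ≈ 40.73 kt.
Difference ≈ 139.47 − 40.73 = 98.74 → 99 kt.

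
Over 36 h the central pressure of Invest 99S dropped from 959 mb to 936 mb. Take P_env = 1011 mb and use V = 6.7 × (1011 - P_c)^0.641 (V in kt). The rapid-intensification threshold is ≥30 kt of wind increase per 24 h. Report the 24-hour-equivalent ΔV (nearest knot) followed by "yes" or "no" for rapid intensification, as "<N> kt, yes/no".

15 kt, no

V₁: ΔP = 52, V ≈ 6.7 × 52^0.641 ≈ 84.34 kt.
V₂: ΔP = 75, V ≈ 6.7 × 75^0.641 ≈ 106.66 kt.
ΔV over 36 h = 22.32 kt → 24 h equivalent = 22.32 × 24/36 ≈ 14.88 kt.
15 kt < 30 kt ⇒ not rapid intensification.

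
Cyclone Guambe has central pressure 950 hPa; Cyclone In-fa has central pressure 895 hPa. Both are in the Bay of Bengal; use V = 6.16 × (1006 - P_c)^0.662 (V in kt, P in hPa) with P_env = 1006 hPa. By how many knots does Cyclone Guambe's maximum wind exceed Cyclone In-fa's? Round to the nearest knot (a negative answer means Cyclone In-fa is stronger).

Cyclone Guambe: ΔP = 56; V ≈ 6.16 × 56^0.662 ≈ 88.49 kt.
Cyclone In-fa: ΔP = 111; V ≈ 6.16 × 111^0.662 ≈ 139.18 kt.
Difference ≈ 88.49 − 139.18 = -50.69 → -51 kt.

-51 kt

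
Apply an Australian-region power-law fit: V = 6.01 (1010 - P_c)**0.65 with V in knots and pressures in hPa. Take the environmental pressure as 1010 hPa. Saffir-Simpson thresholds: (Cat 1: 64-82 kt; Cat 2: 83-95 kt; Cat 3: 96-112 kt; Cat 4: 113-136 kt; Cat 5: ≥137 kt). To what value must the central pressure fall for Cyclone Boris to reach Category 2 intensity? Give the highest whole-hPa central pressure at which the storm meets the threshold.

953 hPa

Category 2 begins at V = 83 kt.
Required ΔP = (83/6.01)^(1/0.65) = 13.810^1.538 ≈ 56.78 hPa.
P_c ≤ 1010 − 56.78 = 953.22, so the highest integer P_c is 953 hPa.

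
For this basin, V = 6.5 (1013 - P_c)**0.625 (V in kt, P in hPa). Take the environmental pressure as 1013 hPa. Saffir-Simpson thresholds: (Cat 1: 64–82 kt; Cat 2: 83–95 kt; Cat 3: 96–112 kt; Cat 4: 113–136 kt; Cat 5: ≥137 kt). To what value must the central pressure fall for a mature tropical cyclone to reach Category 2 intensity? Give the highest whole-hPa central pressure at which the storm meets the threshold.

Category 2 begins at V = 83 kt.
Required ΔP = (83/6.5)^(1/0.625) = 12.769^1.600 ≈ 58.87 hPa.
P_c ≤ 1013 − 58.87 = 954.13, so the highest integer P_c is 954 hPa.

954 hPa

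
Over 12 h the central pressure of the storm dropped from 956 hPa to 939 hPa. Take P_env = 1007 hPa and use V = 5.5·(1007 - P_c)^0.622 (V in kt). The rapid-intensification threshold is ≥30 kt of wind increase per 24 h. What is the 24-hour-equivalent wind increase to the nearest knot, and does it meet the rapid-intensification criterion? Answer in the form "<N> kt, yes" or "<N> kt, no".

V₁: ΔP = 51, V ≈ 5.5 × 51^0.622 ≈ 63.46 kt.
V₂: ΔP = 68, V ≈ 5.5 × 68^0.622 ≈ 75.89 kt.
ΔV over 12 h = 12.43 kt → 24 h equivalent = 12.43 × 24/12 ≈ 24.86 kt.
25 kt < 30 kt ⇒ not rapid intensification.

25 kt, no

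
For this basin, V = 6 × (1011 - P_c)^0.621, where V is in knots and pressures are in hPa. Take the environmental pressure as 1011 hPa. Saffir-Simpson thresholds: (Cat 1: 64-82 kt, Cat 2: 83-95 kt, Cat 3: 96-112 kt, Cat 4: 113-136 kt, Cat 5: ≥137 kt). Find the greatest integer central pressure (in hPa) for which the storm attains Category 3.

Category 3 begins at V = 96 kt.
Required ΔP = (96/6)^(1/0.621) = 16.000^1.610 ≈ 86.90 hPa.
P_c ≤ 1011 − 86.90 = 924.10, so the highest integer P_c is 924 hPa.

924 hPa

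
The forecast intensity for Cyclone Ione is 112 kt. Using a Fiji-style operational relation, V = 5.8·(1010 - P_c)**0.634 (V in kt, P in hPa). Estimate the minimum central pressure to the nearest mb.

903 mb

ΔP = (V / 5.8)^(1/0.634) = (112/5.8)^1.577.
112/5.8 = 19.310; 19.310^1.577 ≈ 106.67 mb.
P_c = 1010 − 106.67 = 903.33 ≈ 903 mb.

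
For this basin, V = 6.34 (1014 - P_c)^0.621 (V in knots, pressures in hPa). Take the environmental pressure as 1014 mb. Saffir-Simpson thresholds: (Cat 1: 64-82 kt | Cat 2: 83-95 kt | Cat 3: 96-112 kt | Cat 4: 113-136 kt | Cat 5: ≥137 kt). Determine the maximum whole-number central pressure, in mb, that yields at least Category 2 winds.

951 mb

Category 2 begins at V = 83 kt.
Required ΔP = (83/6.34)^(1/0.621) = 13.091^1.610 ≈ 62.91 mb.
P_c ≤ 1014 − 62.91 = 951.09, so the highest integer P_c is 951 mb.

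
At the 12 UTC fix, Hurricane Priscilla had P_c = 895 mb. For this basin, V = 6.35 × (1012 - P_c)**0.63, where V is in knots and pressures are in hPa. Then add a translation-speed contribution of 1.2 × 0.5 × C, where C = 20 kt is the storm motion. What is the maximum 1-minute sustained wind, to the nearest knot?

ΔP = 1012 − 895 = 117 mb.
117^0.63 ≈ 20.089.
V ≈ 6.35 × 20.089 ≈ 127.6 kt.
Translation term: 1.2 × 0.5 × 20 = 12 kt.
Corrected V ≈ 139.6 kt → 140 kt.

140 kt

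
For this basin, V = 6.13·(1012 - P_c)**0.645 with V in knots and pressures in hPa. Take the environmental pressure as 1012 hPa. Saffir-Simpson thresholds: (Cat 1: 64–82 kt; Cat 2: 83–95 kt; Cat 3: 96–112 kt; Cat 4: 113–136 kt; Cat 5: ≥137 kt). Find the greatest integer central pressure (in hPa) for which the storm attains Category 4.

920 hPa

Category 4 begins at V = 113 kt.
Required ΔP = (113/6.13)^(1/0.645) = 18.434^1.550 ≈ 91.66 hPa.
P_c ≤ 1012 − 91.66 = 920.34, so the highest integer P_c is 920 hPa.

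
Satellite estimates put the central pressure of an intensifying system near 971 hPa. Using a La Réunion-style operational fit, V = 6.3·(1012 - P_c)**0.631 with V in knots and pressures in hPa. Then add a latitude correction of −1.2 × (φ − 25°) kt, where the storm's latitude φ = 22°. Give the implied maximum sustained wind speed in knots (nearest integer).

69 kt

ΔP = 1012 − 971 = 41 hPa.
41^0.631 ≈ 10.415.
V ≈ 6.3 × 10.415 ≈ 65.6 kt.
Latitude correction: −1.2 × (22 − 25) = 3.6 kt.
Corrected V ≈ 69.2 kt → 69 kt.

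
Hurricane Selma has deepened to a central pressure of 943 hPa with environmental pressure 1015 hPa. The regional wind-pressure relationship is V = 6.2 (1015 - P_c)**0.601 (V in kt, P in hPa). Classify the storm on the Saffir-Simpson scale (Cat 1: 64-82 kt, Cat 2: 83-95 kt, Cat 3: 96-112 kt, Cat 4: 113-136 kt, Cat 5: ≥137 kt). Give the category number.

ΔP = 1015 − 943 = 72 hPa.
V ≈ 6.2 × 72^0.601 = 6.2 × 13.07 ≈ 81 kt.
81 kt falls in the Category 1 band.

1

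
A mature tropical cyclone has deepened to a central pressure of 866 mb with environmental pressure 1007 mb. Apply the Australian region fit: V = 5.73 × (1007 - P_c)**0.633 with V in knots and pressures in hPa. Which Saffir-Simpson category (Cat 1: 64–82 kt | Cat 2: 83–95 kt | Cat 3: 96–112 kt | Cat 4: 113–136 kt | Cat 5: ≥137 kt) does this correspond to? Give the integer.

ΔP = 1007 − 866 = 141 mb.
V ≈ 5.73 × 141^0.633 = 5.73 × 22.93 ≈ 131 kt.
131 kt falls in the Category 4 band.

4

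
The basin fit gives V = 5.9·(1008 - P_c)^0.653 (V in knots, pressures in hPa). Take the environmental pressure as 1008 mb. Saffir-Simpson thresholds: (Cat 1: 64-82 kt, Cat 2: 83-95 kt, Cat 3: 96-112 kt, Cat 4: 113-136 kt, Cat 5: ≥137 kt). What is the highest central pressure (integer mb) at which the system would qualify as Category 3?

Category 3 begins at V = 96 kt.
Required ΔP = (96/5.9)^(1/0.653) = 16.271^1.531 ≈ 71.64 mb.
P_c ≤ 1008 − 71.64 = 936.36, so the highest integer P_c is 936 mb.

936 mb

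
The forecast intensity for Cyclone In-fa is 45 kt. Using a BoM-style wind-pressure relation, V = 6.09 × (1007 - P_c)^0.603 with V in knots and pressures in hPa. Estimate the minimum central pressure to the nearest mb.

ΔP = (V / 6.09)^(1/0.603) = (45/6.09)^1.658.
45/6.09 = 7.389; 7.389^1.658 ≈ 27.57 mb.
P_c = 1007 − 27.57 = 979.43 ≈ 979 mb.

979 mb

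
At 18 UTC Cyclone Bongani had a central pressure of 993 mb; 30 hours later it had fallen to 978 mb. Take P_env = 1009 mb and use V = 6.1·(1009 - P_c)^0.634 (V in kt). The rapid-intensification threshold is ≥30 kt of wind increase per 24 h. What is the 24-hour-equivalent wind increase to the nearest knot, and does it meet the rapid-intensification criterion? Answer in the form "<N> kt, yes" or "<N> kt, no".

15 kt, no

V₁: ΔP = 16, V ≈ 6.1 × 16^0.634 ≈ 35.38 kt.
V₂: ΔP = 31, V ≈ 6.1 × 31^0.634 ≈ 53.81 kt.
ΔV over 30 h = 18.43 kt → 24 h equivalent = 18.43 × 24/30 ≈ 14.74 kt.
15 kt < 30 kt ⇒ not rapid intensification.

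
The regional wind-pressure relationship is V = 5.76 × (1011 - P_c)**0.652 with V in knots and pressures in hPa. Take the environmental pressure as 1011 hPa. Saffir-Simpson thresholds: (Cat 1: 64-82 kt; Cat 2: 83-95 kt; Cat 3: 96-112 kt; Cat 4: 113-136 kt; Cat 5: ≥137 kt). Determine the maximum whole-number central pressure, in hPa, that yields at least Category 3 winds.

Category 3 begins at V = 96 kt.
Required ΔP = (96/5.76)^(1/0.652) = 16.667^1.534 ≈ 74.82 hPa.
P_c ≤ 1011 − 74.82 = 936.18, so the highest integer P_c is 936 hPa.

936 hPa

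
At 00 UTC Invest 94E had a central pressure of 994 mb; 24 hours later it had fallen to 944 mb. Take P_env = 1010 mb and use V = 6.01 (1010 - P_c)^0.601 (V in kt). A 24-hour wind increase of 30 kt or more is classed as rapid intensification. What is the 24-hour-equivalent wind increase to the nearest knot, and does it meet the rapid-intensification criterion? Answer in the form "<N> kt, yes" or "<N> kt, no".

43 kt, yes

V₁: ΔP = 16, V ≈ 6.01 × 16^0.601 ≈ 31.81 kt.
V₂: ΔP = 66, V ≈ 6.01 × 66^0.601 ≈ 74.55 kt.
ΔV over 24 h = 42.74 kt → 24 h equivalent = 42.74 × 24/24 ≈ 42.74 kt.
43 kt ≥ 30 kt ⇒ rapid intensification.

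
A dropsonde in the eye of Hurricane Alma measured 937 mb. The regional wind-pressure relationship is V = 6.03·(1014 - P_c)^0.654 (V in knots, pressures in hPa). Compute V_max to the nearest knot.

103 kt

ΔP = 1014 − 937 = 77 mb.
77^0.654 ≈ 17.130.
V ≈ 6.03 × 17.130 ≈ 103.3 kt.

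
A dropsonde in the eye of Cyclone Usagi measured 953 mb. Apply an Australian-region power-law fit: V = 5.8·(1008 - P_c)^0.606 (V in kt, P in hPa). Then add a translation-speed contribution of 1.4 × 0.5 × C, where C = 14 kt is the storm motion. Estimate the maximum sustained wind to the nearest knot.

ΔP = 1008 − 953 = 55 mb.
55^0.606 ≈ 11.341.
V ≈ 5.8 × 11.341 ≈ 65.8 kt.
Translation term: 1.4 × 0.5 × 14 = 9.8 kt.
Corrected V ≈ 75.6 kt → 76 kt.

76 kt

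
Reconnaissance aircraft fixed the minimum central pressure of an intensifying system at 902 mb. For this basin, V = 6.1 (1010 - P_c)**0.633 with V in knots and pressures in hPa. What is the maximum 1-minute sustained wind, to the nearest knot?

ΔP = 1010 − 902 = 108 mb.
108^0.633 ≈ 19.371.
V ≈ 6.1 × 19.371 ≈ 118.2 kt.

118 kt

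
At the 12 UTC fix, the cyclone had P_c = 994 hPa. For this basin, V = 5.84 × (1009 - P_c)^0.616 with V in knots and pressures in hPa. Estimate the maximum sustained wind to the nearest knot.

ΔP = 1009 − 994 = 15 hPa.
15^0.616 ≈ 5.302.
V ≈ 5.84 × 5.302 ≈ 31.0 kt.

31 kt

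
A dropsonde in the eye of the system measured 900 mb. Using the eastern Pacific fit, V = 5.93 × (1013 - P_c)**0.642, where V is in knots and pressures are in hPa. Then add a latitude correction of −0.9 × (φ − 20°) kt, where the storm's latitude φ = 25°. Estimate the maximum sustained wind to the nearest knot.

119 kt

ΔP = 1013 − 900 = 113 mb.
113^0.642 ≈ 20.801.
V ≈ 5.93 × 20.801 ≈ 123.3 kt.
Latitude correction: −0.9 × (25 − 20) = -4.5 kt.
Corrected V ≈ 118.8 kt → 119 kt.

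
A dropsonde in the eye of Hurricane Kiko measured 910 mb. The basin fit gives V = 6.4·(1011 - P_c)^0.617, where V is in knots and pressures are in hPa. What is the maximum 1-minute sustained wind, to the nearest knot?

ΔP = 1011 − 910 = 101 mb.
101^0.617 ≈ 17.245.
V ≈ 6.4 × 17.245 ≈ 110.4 kt.

110 kt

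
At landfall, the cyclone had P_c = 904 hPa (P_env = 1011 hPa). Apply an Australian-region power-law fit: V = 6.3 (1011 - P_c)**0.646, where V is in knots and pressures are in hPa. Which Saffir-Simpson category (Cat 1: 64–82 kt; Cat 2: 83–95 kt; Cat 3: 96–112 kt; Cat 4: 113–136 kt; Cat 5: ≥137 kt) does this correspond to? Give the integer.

4

ΔP = 1011 − 904 = 107 hPa.
V ≈ 6.3 × 107^0.646 = 6.3 × 20.46 ≈ 129 kt.
129 kt falls in the Category 4 band.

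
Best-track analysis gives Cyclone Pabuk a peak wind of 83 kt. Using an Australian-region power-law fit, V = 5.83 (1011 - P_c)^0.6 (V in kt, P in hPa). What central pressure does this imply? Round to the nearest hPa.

ΔP = (V / 5.83)^(1/0.6) = (83/5.83)^1.667.
83/5.83 = 14.237; 14.237^1.667 ≈ 83.63 hPa.
P_c = 1011 − 83.63 = 927.37 ≈ 927 hPa.

927 hPa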